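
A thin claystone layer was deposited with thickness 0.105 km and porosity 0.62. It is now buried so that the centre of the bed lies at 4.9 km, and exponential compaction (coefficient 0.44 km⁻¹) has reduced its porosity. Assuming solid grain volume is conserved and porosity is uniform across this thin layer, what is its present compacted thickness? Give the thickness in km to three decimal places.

0.043 km

Porosity at 4.9 km: φ = 0.62·exp(−0.44×4.9) = 0.0718
Solid-volume conservation: h(1−φ) = h₀(1−φ₀) ⇒ h = h₀·(1−φ₀)/(1−φ)
h = 0.105 × (1 − 0.62)/(1 − 0.0718) = 0.105 × 0.4094 = 0.0430 km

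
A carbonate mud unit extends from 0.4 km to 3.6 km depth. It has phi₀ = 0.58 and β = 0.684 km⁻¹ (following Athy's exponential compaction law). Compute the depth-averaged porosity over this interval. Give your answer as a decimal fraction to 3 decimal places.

⟨phi⟩ = (1/(z₂−z₁)) ∫ phi₀ e^(−βz) dz = phi₀·(e^(−β·z₁) − e^(−β·z₂)) / (β·(z₂−z₁))
e^(−0.684×0.4) = 0.7606; e^(−0.684×3.6) = 0.0852
⟨phi⟩ = 0.58 × (0.7606 − 0.0852) / (0.684 × 3.2) = 0.58 × 0.3086 = 0.1790

0.179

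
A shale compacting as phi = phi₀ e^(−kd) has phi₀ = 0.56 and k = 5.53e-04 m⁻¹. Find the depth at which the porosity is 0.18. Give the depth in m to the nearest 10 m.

Working in km (1 km = 1000 m; k in km⁻¹ = k in m⁻¹ × 1000):
Invert Athy's law: d = ln(phi₀/phi) / k
d = ln(0.56/0.18) / 0.553 = ln(3.111) / 0.553 = 1.1350 / 0.553 = 2.052 km

2050 m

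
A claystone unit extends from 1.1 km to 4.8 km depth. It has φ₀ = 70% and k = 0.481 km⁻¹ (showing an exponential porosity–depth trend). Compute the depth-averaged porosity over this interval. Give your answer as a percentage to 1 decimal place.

⟨φ⟩ = (1/(d₂−d₁)) ∫ φ₀ e^(−kd) dd = φ₀·(e^(−k·d₁) − e^(−k·d₂)) / (k·(d₂−d₁))
e^(−0.481×1.1) = 0.5891; e^(−0.481×4.8) = 0.0994
⟨φ⟩ = 0.7 × (0.5891 − 0.0994) / (0.481 × 3.7) = 0.7 × 0.2752 = 0.1926

19.3%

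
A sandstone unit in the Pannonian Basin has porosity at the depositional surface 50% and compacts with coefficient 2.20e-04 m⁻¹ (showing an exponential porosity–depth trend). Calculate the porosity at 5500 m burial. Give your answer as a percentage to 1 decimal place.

14.9%

Working in km (1 km = 1000 m; β in km⁻¹ = β in m⁻¹ × 1000):
n = n₀·exp(−β·Z) = 0.5 × exp(−0.22 × 5.5) = 0.5 × exp(−1.21)
  = 0.5 × 0.2982 = 0.1491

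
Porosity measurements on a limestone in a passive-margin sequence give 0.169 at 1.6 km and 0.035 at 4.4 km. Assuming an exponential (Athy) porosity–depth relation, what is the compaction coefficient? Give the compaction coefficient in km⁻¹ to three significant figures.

Athy: n(z) = n₀ e^(−kz) ⇒ n₁/n₂ = e^{k(z₂−z₁)} ⇒ k = ln(n₁/n₂)/(z₂−z₁)
k = ln(0.169/0.035) / (4.4 − 1.6) = ln(4.829) / 2.8 = 1.5746 / 2.8 = 0.5623 km⁻¹

0.562 km⁻¹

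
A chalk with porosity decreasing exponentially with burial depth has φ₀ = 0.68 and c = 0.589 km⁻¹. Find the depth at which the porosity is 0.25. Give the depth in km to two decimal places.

1.70 km

Invert Athy's law: d = ln(φ₀/φ) / c
d = ln(0.68/0.25) / 0.589 = ln(2.72) / 0.589 = 1.0006 / 0.589 = 1.699 km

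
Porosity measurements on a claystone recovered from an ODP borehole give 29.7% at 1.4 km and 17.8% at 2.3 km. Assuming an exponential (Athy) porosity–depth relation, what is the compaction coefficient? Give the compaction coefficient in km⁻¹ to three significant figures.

0.569 km⁻¹

Athy: phi(z) = phi₀ e^(−kz) ⇒ phi₁/phi₂ = e^{k(z₂−z₁)} ⇒ k = ln(phi₁/phi₂)/(z₂−z₁)
k = ln(0.297/0.178) / (2.3 − 1.4) = ln(1.669) / 0.9 = 0.5119 / 0.9 = 0.5688 km⁻¹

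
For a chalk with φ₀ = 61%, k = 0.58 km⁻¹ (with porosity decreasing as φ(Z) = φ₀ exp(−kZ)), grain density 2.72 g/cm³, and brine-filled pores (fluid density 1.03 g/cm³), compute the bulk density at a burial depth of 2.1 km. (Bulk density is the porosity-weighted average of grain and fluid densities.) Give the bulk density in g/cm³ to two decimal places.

Porosity at depth: φ = 0.61·exp(−0.58×2.1) = 0.61×0.2958 = 0.1805
Bulk density: ρ_b = (1−φ)ρ_g + φ·ρ_f = 0.8195×2.72 + 0.1805×1.03
       = 2.229 + 0.186 = 2.415 g/cm³

2.42 g/cm³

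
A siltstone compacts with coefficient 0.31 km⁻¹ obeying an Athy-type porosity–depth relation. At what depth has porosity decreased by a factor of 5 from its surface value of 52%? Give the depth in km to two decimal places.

5.19 km

phi/phi₀ = 1/5 ⇒ exp(−c·d) = 1/5 ⇒ d = ln(5) / c
d = 1.6094 / 0.31 = 5.192 km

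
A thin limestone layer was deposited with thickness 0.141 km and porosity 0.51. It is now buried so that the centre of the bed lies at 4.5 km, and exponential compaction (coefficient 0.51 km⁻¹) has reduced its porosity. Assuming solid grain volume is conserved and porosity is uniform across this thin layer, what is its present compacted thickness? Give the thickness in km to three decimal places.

0.073 km

Porosity at 4.5 km: n = 0.51·exp(−0.51×4.5) = 0.0514
Solid-volume conservation: h(1−n) = h₀(1−n₀) ⇒ h = h₀·(1−n₀)/(1−n)
h = 0.141 × (1 − 0.51)/(1 − 0.0514) = 0.141 × 0.5165 = 0.0728 km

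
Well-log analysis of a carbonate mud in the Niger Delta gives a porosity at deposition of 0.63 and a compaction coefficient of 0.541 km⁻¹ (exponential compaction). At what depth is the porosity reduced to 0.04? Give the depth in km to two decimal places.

5.10 km

Invert Athy's law: Z = ln(φ₀/φ) / k
Z = ln(0.63/0.04) / 0.541 = ln(15.75) / 0.541 = 2.7568 / 0.541 = 5.096 km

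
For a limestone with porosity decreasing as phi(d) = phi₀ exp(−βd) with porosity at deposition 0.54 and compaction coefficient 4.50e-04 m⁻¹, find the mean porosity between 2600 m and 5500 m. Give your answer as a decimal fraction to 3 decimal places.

0.094

Working in km (1 km = 1000 m; β in km⁻¹ = β in m⁻¹ × 1000):
⟨phi⟩ = (1/(d₂−d₁)) ∫ phi₀ e^(−βd) dd = phi₀·(e^(−β·d₁) − e^(−β·d₂)) / (β·(d₂−d₁))
e^(−0.45×2.6) = 0.3104; e^(−0.45×5.5) = 0.0842
⟨phi⟩ = 0.54 × (0.3104 − 0.0842) / (0.45 × 2.9) = 0.54 × 0.1733 = 0.0936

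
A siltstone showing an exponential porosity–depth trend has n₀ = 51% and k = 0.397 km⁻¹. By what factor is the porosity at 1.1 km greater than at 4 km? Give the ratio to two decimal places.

n(z₁)/n(z₂) = e^(−k·z₁)/e^(−k·z₂) = e^{k(z₂−z₁)}
= exp(0.397 × 2.9) = exp(1.151) = 3.1623

3.16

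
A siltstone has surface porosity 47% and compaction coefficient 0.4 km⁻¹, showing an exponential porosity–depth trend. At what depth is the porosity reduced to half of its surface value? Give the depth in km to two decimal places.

1.73 km

φ/φ₀ = 1/2 ⇒ exp(−c·d) = 1/2 ⇒ d = ln(2) / c
d = 0.6931 / 0.4 = 1.733 km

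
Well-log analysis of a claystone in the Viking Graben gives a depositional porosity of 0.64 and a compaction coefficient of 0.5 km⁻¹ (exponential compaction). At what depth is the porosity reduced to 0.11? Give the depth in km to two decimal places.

Invert Athy's law: z = ln(phi₀/phi) / β
z = ln(0.64/0.11) / 0.5 = ln(5.818) / 0.5 = 1.7610 / 0.5 = 3.522 km

3.52 km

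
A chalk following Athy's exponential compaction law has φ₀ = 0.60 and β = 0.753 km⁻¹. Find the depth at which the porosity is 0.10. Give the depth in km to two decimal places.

Invert Athy's law: d = ln(φ₀/φ) / β
d = ln(0.6/0.1) / 0.753 = ln(6) / 0.753 = 1.7918 / 0.753 = 2.379 km

2.38 km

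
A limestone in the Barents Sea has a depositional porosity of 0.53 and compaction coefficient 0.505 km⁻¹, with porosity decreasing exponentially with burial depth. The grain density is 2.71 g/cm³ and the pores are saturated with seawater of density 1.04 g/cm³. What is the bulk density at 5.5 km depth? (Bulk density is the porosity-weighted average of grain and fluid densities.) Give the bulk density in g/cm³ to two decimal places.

Porosity at depth: n = 0.53·exp(−0.505×5.5) = 0.53×0.0622 = 0.0330
Bulk density: ρ_b = (1−n)ρ_g + n·ρ_f = 0.9670×2.71 + 0.0330×1.04
       = 2.621 + 0.034 = 2.655 g/cm³

2.65 g/cm³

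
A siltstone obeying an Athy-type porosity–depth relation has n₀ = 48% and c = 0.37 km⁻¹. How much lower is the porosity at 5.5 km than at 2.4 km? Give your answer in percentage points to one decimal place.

13.5 percentage points

n(2.4) = 0.48·e^(−0.37×2.4) = 0.1975
n(5.5) = 0.48·e^(−0.37×5.5) = 0.0627
Δn = 0.1975 − 0.0627 = 0.1348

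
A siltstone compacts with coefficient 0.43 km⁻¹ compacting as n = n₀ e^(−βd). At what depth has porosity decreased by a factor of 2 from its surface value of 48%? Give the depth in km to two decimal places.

1.61 km

n/n₀ = 1/2 ⇒ exp(−β·d) = 1/2 ⇒ d = ln(2) / β
d = 0.6931 / 0.43 = 1.612 km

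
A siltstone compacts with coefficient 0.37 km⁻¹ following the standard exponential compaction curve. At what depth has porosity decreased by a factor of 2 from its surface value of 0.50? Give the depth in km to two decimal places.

1.87 km

phi/phi₀ = 1/2 ⇒ exp(−k·z) = 1/2 ⇒ z = ln(2) / k
z = 0.6931 / 0.37 = 1.873 km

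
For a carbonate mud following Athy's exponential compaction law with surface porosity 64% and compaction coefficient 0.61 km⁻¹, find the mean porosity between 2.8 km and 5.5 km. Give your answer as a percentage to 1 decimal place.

⟨n⟩ = (1/(Z₂−Z₁)) ∫ n₀ e^(−βZ) dZ = n₀·(e^(−β·Z₁) − e^(−β·Z₂)) / (β·(Z₂−Z₁))
e^(−0.61×2.8) = 0.1812; e^(−0.61×5.5) = 0.0349
⟨n⟩ = 0.64 × (0.1812 − 0.0349) / (0.61 × 2.7) = 0.64 × 0.0888 = 0.0569

5.7%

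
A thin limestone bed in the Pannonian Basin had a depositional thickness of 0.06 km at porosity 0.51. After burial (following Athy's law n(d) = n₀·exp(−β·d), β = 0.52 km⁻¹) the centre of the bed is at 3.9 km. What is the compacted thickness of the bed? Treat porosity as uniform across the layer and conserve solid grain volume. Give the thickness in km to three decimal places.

Porosity at 3.9 km: n = 0.51·exp(−0.52×3.9) = 0.0671
Solid-volume conservation: h(1−n) = h₀(1−n₀) ⇒ h = h₀·(1−n₀)/(1−n)
h = 0.06 × (1 − 0.51)/(1 − 0.0671) = 0.06 × 0.5253 = 0.0315 km

0.032 km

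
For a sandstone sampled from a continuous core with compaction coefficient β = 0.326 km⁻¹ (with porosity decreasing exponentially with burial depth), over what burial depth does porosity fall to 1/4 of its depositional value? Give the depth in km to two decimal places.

n/n₀ = 1/4 ⇒ exp(−β·Z) = 1/4 ⇒ Z = ln(4) / β
Z = 1.3863 / 0.326 = 4.252 km

4.25 km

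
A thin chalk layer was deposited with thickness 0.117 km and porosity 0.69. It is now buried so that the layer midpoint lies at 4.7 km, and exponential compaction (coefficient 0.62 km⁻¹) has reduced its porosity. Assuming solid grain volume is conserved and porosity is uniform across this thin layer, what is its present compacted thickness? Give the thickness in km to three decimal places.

Porosity at 4.7 km: φ = 0.69·exp(−0.62×4.7) = 0.0374
Solid-volume conservation: h(1−φ) = h₀(1−φ₀) ⇒ h = h₀·(1−φ₀)/(1−φ)
h = 0.117 × (1 − 0.69)/(1 − 0.0374) = 0.117 × 0.3221 = 0.0377 km

0.038 km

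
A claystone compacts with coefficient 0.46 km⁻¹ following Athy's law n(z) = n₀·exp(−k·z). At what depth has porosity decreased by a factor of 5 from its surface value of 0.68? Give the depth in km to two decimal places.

n/n₀ = 1/5 ⇒ exp(−k·z) = 1/5 ⇒ z = ln(5) / k
z = 1.6094 / 0.46 = 3.499 km

3.50 km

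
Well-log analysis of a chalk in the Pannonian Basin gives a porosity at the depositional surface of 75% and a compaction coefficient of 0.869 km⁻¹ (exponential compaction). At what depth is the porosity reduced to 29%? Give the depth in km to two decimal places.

1.09 km

Invert Athy's law: z = ln(n₀/n) / c
z = ln(0.75/0.29) / 0.869 = ln(2.586) / 0.869 = 0.9502 / 0.869 = 1.093 km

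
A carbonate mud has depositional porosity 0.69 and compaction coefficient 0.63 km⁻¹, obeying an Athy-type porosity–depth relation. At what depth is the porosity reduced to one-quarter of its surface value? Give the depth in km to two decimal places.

2.20 km

phi/phi₀ = 1/4 ⇒ exp(−k·z) = 1/4 ⇒ z = ln(4) / k
z = 1.3863 / 0.63 = 2.200 km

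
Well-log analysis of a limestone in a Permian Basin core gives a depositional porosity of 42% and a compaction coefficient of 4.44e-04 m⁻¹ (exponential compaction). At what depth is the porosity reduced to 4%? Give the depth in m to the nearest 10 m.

5300 m

Working in km (1 km = 1000 m; c in km⁻¹ = c in m⁻¹ × 1000):
Invert Athy's law: d = ln(phi₀/phi) / c
d = ln(0.42/0.04) / 0.444 = ln(10.5) / 0.444 = 2.3514 / 0.444 = 5.296 km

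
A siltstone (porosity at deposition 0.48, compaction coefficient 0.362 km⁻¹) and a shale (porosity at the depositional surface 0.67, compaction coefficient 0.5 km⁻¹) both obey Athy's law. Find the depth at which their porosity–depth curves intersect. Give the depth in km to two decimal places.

2.42 km

Set n₀ₐ e^(−cₐd) = n₀ᵦ e^(−cᵦd) ⇒ ln(n₀ₐ/n₀ᵦ) = (cₐ − cᵦ)·d
d = ln(0.48/0.67) / (0.362 − 0.5) = -0.3335 / -0.138 = 2.417 km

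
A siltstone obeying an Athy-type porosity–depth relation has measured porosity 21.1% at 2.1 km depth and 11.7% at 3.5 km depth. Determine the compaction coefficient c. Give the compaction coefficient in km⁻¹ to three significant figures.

0.421 km⁻¹

Athy: φ(d) = φ₀ e^(−cd) ⇒ φ₁/φ₂ = e^{c(d₂−d₁)} ⇒ c = ln(φ₁/φ₂)/(d₂−d₁)
c = ln(0.211/0.117) / (3.5 − 2.1) = ln(1.803) / 1.4 = 0.5897 / 1.4 = 0.4212 km⁻¹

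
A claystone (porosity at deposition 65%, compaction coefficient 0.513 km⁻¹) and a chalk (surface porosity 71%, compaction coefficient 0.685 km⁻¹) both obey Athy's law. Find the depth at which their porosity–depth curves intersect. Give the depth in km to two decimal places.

Set phi₀ₐ e^(−cₐz) = phi₀ᵦ e^(−cᵦz) ⇒ ln(phi₀ₐ/phi₀ᵦ) = (cₐ − cᵦ)·z
z = ln(0.65/0.71) / (0.513 − 0.685) = -0.0883 / -0.172 = 0.513 km

0.51 km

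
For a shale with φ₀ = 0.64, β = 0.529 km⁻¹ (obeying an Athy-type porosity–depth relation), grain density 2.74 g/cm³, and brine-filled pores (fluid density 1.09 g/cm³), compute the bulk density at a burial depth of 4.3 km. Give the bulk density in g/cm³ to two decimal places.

Porosity at depth: φ = 0.64·exp(−0.529×4.3) = 0.64×0.1028 = 0.0658
Bulk density: ρ_b = (1−φ)ρ_g + φ·ρ_f = 0.9342×2.74 + 0.0658×1.09
       = 2.560 + 0.072 = 2.631 g/cm³

2.63 g/cm³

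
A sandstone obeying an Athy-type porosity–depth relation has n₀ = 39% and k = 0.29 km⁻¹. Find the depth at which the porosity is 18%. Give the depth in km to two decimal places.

2.67 km

Invert Athy's law: Z = ln(n₀/n) / k
Z = ln(0.39/0.18) / 0.29 = ln(2.167) / 0.29 = 0.7732 / 0.29 = 2.666 km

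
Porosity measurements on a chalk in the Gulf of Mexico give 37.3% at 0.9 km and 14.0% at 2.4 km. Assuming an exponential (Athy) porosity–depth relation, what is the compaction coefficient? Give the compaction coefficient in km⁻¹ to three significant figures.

Athy: φ(z) = φ₀ e^(−cz) ⇒ φ₁/φ₂ = e^{c(z₂−z₁)} ⇒ c = ln(φ₁/φ₂)/(z₂−z₁)
c = ln(0.373/0.14) / (2.4 − 0.9) = ln(2.664) / 1.5 = 0.9799 / 1.5 = 0.6533 km⁻¹

0.653 km⁻¹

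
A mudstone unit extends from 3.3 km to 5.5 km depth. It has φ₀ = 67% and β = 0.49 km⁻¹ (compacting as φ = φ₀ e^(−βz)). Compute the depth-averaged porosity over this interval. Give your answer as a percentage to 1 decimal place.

8.1%

⟨φ⟩ = (1/(z₂−z₁)) ∫ φ₀ e^(−βz) dz = φ₀·(e^(−β·z₁) − e^(−β·z₂)) / (β·(z₂−z₁))
e^(−0.49×3.3) = 0.1985; e^(−0.49×5.5) = 0.0675
⟨φ⟩ = 0.67 × (0.1985 − 0.0675) / (0.49 × 2.2) = 0.67 × 0.1215 = 0.0814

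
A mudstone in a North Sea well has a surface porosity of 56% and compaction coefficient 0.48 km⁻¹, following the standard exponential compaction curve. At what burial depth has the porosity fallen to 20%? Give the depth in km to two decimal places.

Invert Athy's law: Z = ln(phi₀/phi) / c
Z = ln(0.56/0.2) / 0.48 = ln(2.8) / 0.48 = 1.0296 / 0.48 = 2.145 km

2.15 km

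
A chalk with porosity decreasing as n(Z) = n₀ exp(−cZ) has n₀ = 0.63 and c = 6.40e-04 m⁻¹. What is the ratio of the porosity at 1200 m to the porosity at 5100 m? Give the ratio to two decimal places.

Working in km (1 km = 1000 m; c in km⁻¹ = c in m⁻¹ × 1000):
n(Z₁)/n(Z₂) = e^(−c·Z₁)/e^(−c·Z₂) = e^{c(Z₂−Z₁)}
= exp(0.64 × 3.9) = exp(2.496) = 12.1339

12.13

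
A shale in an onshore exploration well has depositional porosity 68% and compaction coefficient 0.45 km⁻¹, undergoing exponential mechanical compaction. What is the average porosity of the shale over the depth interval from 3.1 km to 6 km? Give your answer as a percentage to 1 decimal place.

⟨n⟩ = (1/(Z₂−Z₁)) ∫ n₀ e^(−cZ) dZ = n₀·(e^(−c·Z₁) − e^(−c·Z₂)) / (c·(Z₂−Z₁))
e^(−0.45×3.1) = 0.2478; e^(−0.45×6) = 0.0672
⟨n⟩ = 0.68 × (0.2478 − 0.0672) / (0.45 × 2.9) = 0.68 × 0.1384 = 0.0941

9.4%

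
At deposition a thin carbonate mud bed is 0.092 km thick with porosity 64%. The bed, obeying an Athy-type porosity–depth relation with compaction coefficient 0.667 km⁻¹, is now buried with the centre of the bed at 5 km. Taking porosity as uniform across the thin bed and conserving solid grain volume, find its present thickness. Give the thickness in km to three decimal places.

0.034 km

Porosity at 5 km: n = 0.64·exp(−0.667×5) = 0.0228
Solid-volume conservation: h(1−n) = h₀(1−n₀) ⇒ h = h₀·(1−n₀)/(1−n)
h = 0.092 × (1 − 0.64)/(1 − 0.0228) = 0.092 × 0.3684 = 0.0339 km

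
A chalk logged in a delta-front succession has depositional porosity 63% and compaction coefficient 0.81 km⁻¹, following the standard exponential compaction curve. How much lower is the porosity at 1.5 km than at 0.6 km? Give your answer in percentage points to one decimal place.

phi(0.6) = 0.63·e^(−0.81×0.6) = 0.3875
phi(1.5) = 0.63·e^(−0.81×1.5) = 0.1869
Δphi = 0.3875 − 0.1869 = 0.2006

20.1 percentage points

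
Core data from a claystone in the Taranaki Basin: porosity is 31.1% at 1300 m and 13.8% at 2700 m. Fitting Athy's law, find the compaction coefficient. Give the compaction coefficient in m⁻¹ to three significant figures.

Working in km (1 km = 1000 m; k in km⁻¹ = k in m⁻¹ × 1000):
Athy: phi(d) = phi₀ e^(−kd) ⇒ phi₁/phi₂ = e^{k(d₂−d₁)} ⇒ k = ln(phi₁/phi₂)/(d₂−d₁)
k = ln(0.311/0.138) / (2.7 − 1.3) = ln(2.254) / 1.4 = 0.8125 / 1.4 = 0.5804 km⁻¹

0.000580 m⁻¹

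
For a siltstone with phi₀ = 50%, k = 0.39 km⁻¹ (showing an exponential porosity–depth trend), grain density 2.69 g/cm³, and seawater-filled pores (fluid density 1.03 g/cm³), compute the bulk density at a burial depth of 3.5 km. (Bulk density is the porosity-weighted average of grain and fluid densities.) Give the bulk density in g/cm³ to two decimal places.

Porosity at depth: phi = 0.5·exp(−0.39×3.5) = 0.5×0.2554 = 0.1277
Bulk density: ρ_b = (1−phi)ρ_g + phi·ρ_f = 0.8723×2.69 + 0.1277×1.03
       = 2.347 + 0.132 = 2.478 g/cm³

2.48 g/cm³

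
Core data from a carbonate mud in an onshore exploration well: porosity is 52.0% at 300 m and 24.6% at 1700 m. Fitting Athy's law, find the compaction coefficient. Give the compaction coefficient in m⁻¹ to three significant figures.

Working in km (1 km = 1000 m; β in km⁻¹ = β in m⁻¹ × 1000):
Athy: n(z) = n₀ e^(−βz) ⇒ n₁/n₂ = e^{β(z₂−z₁)} ⇒ β = ln(n₁/n₂)/(z₂−z₁)
β = ln(0.52/0.246) / (1.7 − 0.3) = ln(2.114) / 1.4 = 0.7485 / 1.4 = 0.5346 km⁻¹

0.000535 m⁻¹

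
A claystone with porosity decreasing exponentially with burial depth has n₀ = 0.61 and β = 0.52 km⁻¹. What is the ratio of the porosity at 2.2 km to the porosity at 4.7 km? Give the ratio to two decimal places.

3.67

n(Z₁)/n(Z₂) = e^(−β·Z₁)/e^(−β·Z₂) = e^{β(Z₂−Z₁)}
= exp(0.52 × 2.5) = exp(1.3) = 3.6693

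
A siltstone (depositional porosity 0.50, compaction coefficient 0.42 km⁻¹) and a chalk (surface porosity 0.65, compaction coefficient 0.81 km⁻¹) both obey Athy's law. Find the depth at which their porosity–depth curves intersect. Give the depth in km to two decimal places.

0.67 km

Set φ₀ₐ e^(−kₐd) = φ₀ᵦ e^(−kᵦd) ⇒ ln(φ₀ₐ/φ₀ᵦ) = (kₐ − kᵦ)·d
d = ln(0.5/0.65) / (0.42 − 0.81) = -0.2624 / -0.39 = 0.673 km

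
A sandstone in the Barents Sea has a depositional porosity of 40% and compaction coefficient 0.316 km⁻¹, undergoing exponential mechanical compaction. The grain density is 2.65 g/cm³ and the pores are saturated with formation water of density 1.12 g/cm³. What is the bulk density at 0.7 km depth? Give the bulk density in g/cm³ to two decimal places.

Porosity at depth: n = 0.4·exp(−0.316×0.7) = 0.4×0.8016 = 0.3206
Bulk density: ρ_b = (1−n)ρ_g + n·ρ_f = 0.6794×2.65 + 0.3206×1.12
       = 1.800 + 0.359 = 2.159 g/cm³

2.16 g/cm³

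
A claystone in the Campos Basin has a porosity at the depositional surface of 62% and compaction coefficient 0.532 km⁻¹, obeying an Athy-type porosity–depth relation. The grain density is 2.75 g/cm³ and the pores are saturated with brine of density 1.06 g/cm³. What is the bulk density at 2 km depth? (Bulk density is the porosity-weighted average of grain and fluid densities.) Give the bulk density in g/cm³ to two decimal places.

Porosity at depth: φ = 0.62·exp(−0.532×2) = 0.62×0.3451 = 0.2139
Bulk density: ρ_b = (1−φ)ρ_g + φ·ρ_f = 0.7861×2.75 + 0.2139×1.06
       = 2.162 + 0.227 = 2.388 g/cm³

2.39 g/cm³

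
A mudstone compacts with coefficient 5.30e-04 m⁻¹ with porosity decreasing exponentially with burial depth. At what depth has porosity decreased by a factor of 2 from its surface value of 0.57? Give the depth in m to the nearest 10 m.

Working in km (1 km = 1000 m; c in km⁻¹ = c in m⁻¹ × 1000):
n/n₀ = 1/2 ⇒ exp(−c·z) = 1/2 ⇒ z = ln(2) / c
z = 0.6931 / 0.53 = 1.308 km

1310 m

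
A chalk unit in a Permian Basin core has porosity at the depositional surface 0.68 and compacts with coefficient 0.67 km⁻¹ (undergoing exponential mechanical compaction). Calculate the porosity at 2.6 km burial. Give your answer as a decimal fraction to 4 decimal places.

n = n₀·exp(−c·z) = 0.68 × exp(−0.67 × 2.6) = 0.68 × exp(−1.742)
  = 0.68 × 0.1752 = 0.1191

0.1191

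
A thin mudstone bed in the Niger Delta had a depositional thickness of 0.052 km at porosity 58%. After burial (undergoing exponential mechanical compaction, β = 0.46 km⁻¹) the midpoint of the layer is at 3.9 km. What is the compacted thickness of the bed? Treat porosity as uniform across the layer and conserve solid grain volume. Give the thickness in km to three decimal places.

0.024 km

Porosity at 3.9 km: phi = 0.58·exp(−0.46×3.9) = 0.0965
Solid-volume conservation: h(1−phi) = h₀(1−phi₀) ⇒ h = h₀·(1−phi₀)/(1−phi)
h = 0.052 × (1 − 0.58)/(1 − 0.0965) = 0.052 × 0.4648 = 0.0242 km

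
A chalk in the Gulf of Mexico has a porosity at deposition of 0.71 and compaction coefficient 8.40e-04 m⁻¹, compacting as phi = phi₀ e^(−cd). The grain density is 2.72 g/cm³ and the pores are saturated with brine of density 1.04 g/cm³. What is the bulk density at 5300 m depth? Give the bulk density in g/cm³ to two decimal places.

2.71 g/cm³

Working in km (1 km = 1000 m; c in km⁻¹ = c in m⁻¹ × 1000):
Porosity at depth: phi = 0.71·exp(−0.84×5.3) = 0.71×0.0117 = 0.0083
Bulk density: ρ_b = (1−phi)ρ_g + phi·ρ_f = 0.9917×2.72 + 0.0083×1.04
       = 2.697 + 0.009 = 2.706 g/cm³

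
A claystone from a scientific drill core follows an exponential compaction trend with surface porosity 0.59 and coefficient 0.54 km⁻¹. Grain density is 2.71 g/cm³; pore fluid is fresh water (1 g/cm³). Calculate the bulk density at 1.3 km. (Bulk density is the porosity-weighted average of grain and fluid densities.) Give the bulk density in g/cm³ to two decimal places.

Porosity at depth: phi = 0.59·exp(−0.54×1.3) = 0.59×0.4956 = 0.2924
Bulk density: ρ_b = (1−phi)ρ_g + phi·ρ_f = 0.7076×2.71 + 0.2924×1
       = 1.918 + 0.292 = 2.210 g/cm³

2.21 g/cm³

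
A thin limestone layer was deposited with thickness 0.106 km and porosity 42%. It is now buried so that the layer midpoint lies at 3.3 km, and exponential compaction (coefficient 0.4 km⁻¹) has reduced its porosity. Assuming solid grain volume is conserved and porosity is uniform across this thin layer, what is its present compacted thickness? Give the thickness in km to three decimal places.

0.069 km

Porosity at 3.3 km: n = 0.42·exp(−0.4×3.3) = 0.1122
Solid-volume conservation: h(1−n) = h₀(1−n₀) ⇒ h = h₀·(1−n₀)/(1−n)
h = 0.106 × (1 − 0.42)/(1 − 0.1122) = 0.106 × 0.6533 = 0.0692 km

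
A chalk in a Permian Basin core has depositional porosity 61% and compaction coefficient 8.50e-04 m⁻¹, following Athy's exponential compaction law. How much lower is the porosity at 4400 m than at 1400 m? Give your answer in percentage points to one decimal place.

Working in km (1 km = 1000 m; β in km⁻¹ = β in m⁻¹ × 1000):
phi(1.4) = 0.61·e^(−0.85×1.4) = 0.1856
phi(4.4) = 0.61·e^(−0.85×4.4) = 0.0145
Δphi = 0.1856 − 0.0145 = 0.1711

17.1 percentage points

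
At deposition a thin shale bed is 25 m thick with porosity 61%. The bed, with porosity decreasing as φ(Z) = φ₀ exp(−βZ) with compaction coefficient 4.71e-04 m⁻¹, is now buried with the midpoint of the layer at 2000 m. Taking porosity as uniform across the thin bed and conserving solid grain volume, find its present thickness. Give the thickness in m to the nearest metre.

Working in km (1 km = 1000 m; β in km⁻¹ = β in m⁻¹ × 1000):
Porosity at 2 km: φ = 0.61·exp(−0.471×2) = 0.2378
Solid-volume conservation: h(1−φ) = h₀(1−φ₀) ⇒ h = h₀·(1−φ₀)/(1−φ)
h = 0.025 × (1 − 0.61)/(1 − 0.2378) = 0.025 × 0.5117 = 0.0128 km

13 m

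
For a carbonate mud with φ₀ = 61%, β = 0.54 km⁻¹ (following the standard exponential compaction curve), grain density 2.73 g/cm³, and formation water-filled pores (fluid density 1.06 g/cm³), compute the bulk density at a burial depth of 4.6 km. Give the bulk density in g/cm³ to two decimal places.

Porosity at depth: φ = 0.61·exp(−0.54×4.6) = 0.61×0.0834 = 0.0509
Bulk density: ρ_b = (1−φ)ρ_g + φ·ρ_f = 0.9491×2.73 + 0.0509×1.06
       = 2.591 + 0.054 = 2.645 g/cm³

2.65 g/cm³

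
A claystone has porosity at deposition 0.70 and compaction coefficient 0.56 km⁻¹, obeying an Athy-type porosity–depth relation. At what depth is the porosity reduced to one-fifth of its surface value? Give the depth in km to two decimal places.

2.87 km

n/n₀ = 1/5 ⇒ exp(−c·d) = 1/5 ⇒ d = ln(5) / c
d = 1.6094 / 0.56 = 2.874 km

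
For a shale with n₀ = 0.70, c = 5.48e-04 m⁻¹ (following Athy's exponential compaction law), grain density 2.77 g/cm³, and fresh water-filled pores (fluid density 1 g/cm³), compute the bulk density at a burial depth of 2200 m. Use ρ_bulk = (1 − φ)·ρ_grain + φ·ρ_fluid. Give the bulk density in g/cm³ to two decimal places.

2.40 g/cm³

Working in km (1 km = 1000 m; c in km⁻¹ = c in m⁻¹ × 1000):
Porosity at depth: n = 0.7·exp(−0.548×2.2) = 0.7×0.2995 = 0.2097
Bulk density: ρ_b = (1−n)ρ_g + n·ρ_f = 0.7903×2.77 + 0.2097×1
       = 2.189 + 0.210 = 2.399 g/cm³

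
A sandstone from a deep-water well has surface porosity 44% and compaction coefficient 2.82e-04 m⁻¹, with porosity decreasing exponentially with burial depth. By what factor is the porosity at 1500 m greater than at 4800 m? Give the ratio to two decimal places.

Working in km (1 km = 1000 m; β in km⁻¹ = β in m⁻¹ × 1000):
φ(d₁)/φ(d₂) = e^(−β·d₁)/e^(−β·d₂) = e^{β(d₂−d₁)}
= exp(0.282 × 3.3) = exp(0.9306) = 2.5360

2.54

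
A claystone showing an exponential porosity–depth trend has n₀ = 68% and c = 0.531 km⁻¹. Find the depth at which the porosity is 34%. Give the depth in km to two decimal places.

Invert Athy's law: z = ln(n₀/n) / c
z = ln(0.68/0.34) / 0.531 = ln(2) / 0.531 = 0.6931 / 0.531 = 1.305 km

1.31 km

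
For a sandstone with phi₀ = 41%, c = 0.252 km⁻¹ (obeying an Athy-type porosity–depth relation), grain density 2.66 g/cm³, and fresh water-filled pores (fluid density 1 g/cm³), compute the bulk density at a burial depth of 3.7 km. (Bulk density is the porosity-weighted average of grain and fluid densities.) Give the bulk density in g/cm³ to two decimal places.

Porosity at depth: phi = 0.41·exp(−0.252×3.7) = 0.41×0.3936 = 0.1614
Bulk density: ρ_b = (1−phi)ρ_g + phi·ρ_f = 0.8386×2.66 + 0.1614×1
       = 2.231 + 0.161 = 2.392 g/cm³

2.39 g/cm³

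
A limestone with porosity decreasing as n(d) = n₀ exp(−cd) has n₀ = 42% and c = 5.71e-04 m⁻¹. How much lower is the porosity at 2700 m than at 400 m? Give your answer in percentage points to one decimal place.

24.4 percentage points

Working in km (1 km = 1000 m; c in km⁻¹ = c in m⁻¹ × 1000):
n(0.4) = 0.42·e^(−0.571×0.4) = 0.3342
n(2.7) = 0.42·e^(−0.571×2.7) = 0.0899
Δn = 0.3342 − 0.0899 = 0.2444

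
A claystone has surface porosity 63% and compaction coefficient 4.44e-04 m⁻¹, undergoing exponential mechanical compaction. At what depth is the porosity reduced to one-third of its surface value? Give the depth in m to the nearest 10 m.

2470 m

Working in km (1 km = 1000 m; c in km⁻¹ = c in m⁻¹ × 1000):
phi/phi₀ = 1/3 ⇒ exp(−c·z) = 1/3 ⇒ z = ln(3) / c
z = 1.0986 / 0.444 = 2.474 km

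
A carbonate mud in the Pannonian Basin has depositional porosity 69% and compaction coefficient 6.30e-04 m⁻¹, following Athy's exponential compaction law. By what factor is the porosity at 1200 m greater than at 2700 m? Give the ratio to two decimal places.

2.57

Working in km (1 km = 1000 m; k in km⁻¹ = k in m⁻¹ × 1000):
phi(Z₁)/phi(Z₂) = e^(−k·Z₁)/e^(−k·Z₂) = e^{k(Z₂−Z₁)}
= exp(0.63 × 1.5) = exp(0.945) = 2.5728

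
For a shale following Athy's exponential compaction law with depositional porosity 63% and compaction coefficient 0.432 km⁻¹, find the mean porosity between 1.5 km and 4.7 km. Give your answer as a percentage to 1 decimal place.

17.9%

⟨phi⟩ = (1/(z₂−z₁)) ∫ phi₀ e^(−cz) dz = phi₀·(e^(−c·z₁) − e^(−c·z₂)) / (c·(z₂−z₁))
e^(−0.432×1.5) = 0.5231; e^(−0.432×4.7) = 0.1313
⟨phi⟩ = 0.63 × (0.5231 − 0.1313) / (0.432 × 3.2) = 0.63 × 0.2834 = 0.1786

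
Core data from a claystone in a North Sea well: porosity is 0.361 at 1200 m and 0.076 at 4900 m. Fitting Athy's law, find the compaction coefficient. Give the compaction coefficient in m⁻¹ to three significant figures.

Working in km (1 km = 1000 m; c in km⁻¹ = c in m⁻¹ × 1000):
Athy: φ(z) = φ₀ e^(−cz) ⇒ φ₁/φ₂ = e^{c(z₂−z₁)} ⇒ c = ln(φ₁/φ₂)/(z₂−z₁)
c = ln(0.361/0.076) / (4.9 − 1.2) = ln(4.75) / 3.7 = 1.5581 / 3.7 = 0.4211 km⁻¹

0.000421 m⁻¹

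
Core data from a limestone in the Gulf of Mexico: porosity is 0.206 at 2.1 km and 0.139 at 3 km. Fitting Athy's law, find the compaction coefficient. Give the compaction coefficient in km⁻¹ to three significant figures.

0.437 km⁻¹

Athy: φ(z) = φ₀ e^(−cz) ⇒ φ₁/φ₂ = e^{c(z₂−z₁)} ⇒ c = ln(φ₁/φ₂)/(z₂−z₁)
c = ln(0.206/0.139) / (3 − 2.1) = ln(1.482) / 0.9 = 0.3934 / 0.9 = 0.4371 km⁻¹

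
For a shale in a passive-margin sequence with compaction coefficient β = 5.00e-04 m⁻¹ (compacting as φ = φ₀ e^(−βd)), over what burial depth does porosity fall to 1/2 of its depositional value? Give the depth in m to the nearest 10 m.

Working in km (1 km = 1000 m; β in km⁻¹ = β in m⁻¹ × 1000):
φ/φ₀ = 1/2 ⇒ exp(−β·d) = 1/2 ⇒ d = ln(2) / β
d = 0.6931 / 0.5 = 1.386 km

1390 m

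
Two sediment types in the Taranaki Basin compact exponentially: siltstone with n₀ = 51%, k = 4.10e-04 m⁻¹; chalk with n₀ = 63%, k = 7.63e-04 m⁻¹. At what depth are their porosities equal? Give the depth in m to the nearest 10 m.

600 m

Working in km (1 km = 1000 m; k in km⁻¹ = k in m⁻¹ × 1000):
Set n₀ₐ e^(−kₐz) = n₀ᵦ e^(−kᵦz) ⇒ ln(n₀ₐ/n₀ᵦ) = (kₐ − kᵦ)·z
z = ln(0.51/0.63) / (0.41 − 0.763) = -0.2113 / -0.353 = 0.599 km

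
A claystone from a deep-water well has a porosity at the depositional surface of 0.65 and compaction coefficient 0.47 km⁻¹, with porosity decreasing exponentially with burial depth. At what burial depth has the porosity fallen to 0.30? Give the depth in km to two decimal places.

1.65 km

Invert Athy's law: d = ln(n₀/n) / k
d = ln(0.65/0.3) / 0.47 = ln(2.167) / 0.47 = 0.7732 / 0.47 = 1.645 km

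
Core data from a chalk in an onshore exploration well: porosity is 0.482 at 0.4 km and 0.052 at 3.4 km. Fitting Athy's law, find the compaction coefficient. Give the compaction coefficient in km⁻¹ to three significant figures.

Athy: n(d) = n₀ e^(−kd) ⇒ n₁/n₂ = e^{k(d₂−d₁)} ⇒ k = ln(n₁/n₂)/(d₂−d₁)
k = ln(0.482/0.052) / (3.4 − 0.4) = ln(9.269) / 3 = 2.2267 / 3 = 0.7422 km⁻¹

0.742 km⁻¹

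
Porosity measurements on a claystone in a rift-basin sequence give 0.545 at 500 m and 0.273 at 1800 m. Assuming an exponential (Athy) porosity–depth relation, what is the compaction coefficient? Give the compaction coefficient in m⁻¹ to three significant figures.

0.000532 m⁻¹

Working in km (1 km = 1000 m; c in km⁻¹ = c in m⁻¹ × 1000):
Athy: phi(d) = phi₀ e^(−cd) ⇒ phi₁/phi₂ = e^{c(d₂−d₁)} ⇒ c = ln(phi₁/phi₂)/(d₂−d₁)
c = ln(0.545/0.273) / (1.8 − 0.5) = ln(1.996) / 1.3 = 0.6913 / 1.3 = 0.5318 km⁻¹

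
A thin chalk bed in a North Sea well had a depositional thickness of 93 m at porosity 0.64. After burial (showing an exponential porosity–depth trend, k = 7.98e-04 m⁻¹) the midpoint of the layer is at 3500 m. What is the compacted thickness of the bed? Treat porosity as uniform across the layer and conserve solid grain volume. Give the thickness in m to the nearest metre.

Working in km (1 km = 1000 m; k in km⁻¹ = k in m⁻¹ × 1000):
Porosity at 3.5 km: φ = 0.64·exp(−0.798×3.5) = 0.0392
Solid-volume conservation: h(1−φ) = h₀(1−φ₀) ⇒ h = h₀·(1−φ₀)/(1−φ)
h = 0.093 × (1 − 0.64)/(1 − 0.0392) = 0.093 × 0.3747 = 0.0348 km

35 m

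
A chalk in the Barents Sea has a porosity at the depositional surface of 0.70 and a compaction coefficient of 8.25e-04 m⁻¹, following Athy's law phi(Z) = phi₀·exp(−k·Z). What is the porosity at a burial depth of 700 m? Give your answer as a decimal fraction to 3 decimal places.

0.393

Working in km (1 km = 1000 m; k in km⁻¹ = k in m⁻¹ × 1000):
phi = phi₀·exp(−k·Z) = 0.7 × exp(−0.825 × 0.7) = 0.7 × exp(−0.5775)
  = 0.7 × 0.5613 = 0.3929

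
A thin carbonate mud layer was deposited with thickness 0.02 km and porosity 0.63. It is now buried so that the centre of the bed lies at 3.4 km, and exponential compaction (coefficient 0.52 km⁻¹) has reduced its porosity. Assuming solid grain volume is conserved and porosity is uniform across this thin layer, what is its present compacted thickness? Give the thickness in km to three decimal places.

0.008 km

Porosity at 3.4 km: φ = 0.63·exp(−0.52×3.4) = 0.1075
Solid-volume conservation: h(1−φ) = h₀(1−φ₀) ⇒ h = h₀·(1−φ₀)/(1−φ)
h = 0.02 × (1 − 0.63)/(1 − 0.1075) = 0.02 × 0.4146 = 0.0083 km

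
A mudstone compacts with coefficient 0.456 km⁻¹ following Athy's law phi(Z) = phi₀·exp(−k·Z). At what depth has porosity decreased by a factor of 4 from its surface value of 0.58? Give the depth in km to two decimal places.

3.04 km

phi/phi₀ = 1/4 ⇒ exp(−k·Z) = 1/4 ⇒ Z = ln(4) / k
Z = 1.3863 / 0.456 = 3.040 km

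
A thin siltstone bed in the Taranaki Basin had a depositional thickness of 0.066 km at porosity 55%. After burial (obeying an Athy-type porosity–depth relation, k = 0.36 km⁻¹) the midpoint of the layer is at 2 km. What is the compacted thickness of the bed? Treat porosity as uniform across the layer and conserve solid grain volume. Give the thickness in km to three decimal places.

0.041 km

Porosity at 2 km: phi = 0.55·exp(−0.36×2) = 0.2677
Solid-volume conservation: h(1−phi) = h₀(1−phi₀) ⇒ h = h₀·(1−phi₀)/(1−phi)
h = 0.066 × (1 − 0.55)/(1 − 0.2677) = 0.066 × 0.6145 = 0.0406 km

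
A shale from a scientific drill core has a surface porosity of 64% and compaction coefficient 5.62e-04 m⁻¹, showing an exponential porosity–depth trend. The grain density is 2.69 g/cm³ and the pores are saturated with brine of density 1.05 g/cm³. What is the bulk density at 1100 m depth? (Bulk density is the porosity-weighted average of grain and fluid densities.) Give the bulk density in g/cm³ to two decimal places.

2.12 g/cm³

Working in km (1 km = 1000 m; k in km⁻¹ = k in m⁻¹ × 1000):
Porosity at depth: φ = 0.64·exp(−0.562×1.1) = 0.64×0.5389 = 0.3449
Bulk density: ρ_b = (1−φ)ρ_g + φ·ρ_f = 0.6551×2.69 + 0.3449×1.05
       = 1.762 + 0.362 = 2.124 g/cm³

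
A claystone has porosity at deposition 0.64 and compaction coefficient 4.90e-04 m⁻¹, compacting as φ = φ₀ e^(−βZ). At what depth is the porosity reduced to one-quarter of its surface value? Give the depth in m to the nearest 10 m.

Working in km (1 km = 1000 m; β in km⁻¹ = β in m⁻¹ × 1000):
φ/φ₀ = 1/4 ⇒ exp(−β·Z) = 1/4 ⇒ Z = ln(4) / β
Z = 1.3863 / 0.49 = 2.829 km

2830 m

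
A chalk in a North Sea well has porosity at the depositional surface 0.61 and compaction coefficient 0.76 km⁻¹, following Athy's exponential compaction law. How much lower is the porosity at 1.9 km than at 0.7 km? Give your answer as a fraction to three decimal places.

phi(0.7) = 0.61·e^(−0.76×0.7) = 0.3583
phi(1.9) = 0.61·e^(−0.76×1.9) = 0.1439
Δphi = 0.3583 − 0.1439 = 0.2144

0.214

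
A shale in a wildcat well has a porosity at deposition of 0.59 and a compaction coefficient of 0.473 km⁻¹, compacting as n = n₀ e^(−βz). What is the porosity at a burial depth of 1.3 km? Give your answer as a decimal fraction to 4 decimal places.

0.3190

n = n₀·exp(−β·z) = 0.59 × exp(−0.473 × 1.3) = 0.59 × exp(−0.6149)
  = 0.59 × 0.5407 = 0.3190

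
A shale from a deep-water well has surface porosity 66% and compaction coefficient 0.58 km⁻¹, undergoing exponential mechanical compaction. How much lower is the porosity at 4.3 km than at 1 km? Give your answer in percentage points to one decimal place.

31.5 percentage points

φ(1) = 0.66·e^(−0.58×1) = 0.3695
φ(4.3) = 0.66·e^(−0.58×4.3) = 0.0545
Δφ = 0.3695 − 0.0545 = 0.3150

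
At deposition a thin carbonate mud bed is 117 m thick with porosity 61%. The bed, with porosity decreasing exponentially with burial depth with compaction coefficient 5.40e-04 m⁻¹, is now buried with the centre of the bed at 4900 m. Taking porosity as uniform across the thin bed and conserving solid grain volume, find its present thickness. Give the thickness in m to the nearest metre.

Working in km (1 km = 1000 m; c in km⁻¹ = c in m⁻¹ × 1000):
Porosity at 4.9 km: phi = 0.61·exp(−0.54×4.9) = 0.0433
Solid-volume conservation: h(1−phi) = h₀(1−phi₀) ⇒ h = h₀·(1−phi₀)/(1−phi)
h = 0.117 × (1 − 0.61)/(1 − 0.0433) = 0.117 × 0.4076 = 0.0477 km

48 m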